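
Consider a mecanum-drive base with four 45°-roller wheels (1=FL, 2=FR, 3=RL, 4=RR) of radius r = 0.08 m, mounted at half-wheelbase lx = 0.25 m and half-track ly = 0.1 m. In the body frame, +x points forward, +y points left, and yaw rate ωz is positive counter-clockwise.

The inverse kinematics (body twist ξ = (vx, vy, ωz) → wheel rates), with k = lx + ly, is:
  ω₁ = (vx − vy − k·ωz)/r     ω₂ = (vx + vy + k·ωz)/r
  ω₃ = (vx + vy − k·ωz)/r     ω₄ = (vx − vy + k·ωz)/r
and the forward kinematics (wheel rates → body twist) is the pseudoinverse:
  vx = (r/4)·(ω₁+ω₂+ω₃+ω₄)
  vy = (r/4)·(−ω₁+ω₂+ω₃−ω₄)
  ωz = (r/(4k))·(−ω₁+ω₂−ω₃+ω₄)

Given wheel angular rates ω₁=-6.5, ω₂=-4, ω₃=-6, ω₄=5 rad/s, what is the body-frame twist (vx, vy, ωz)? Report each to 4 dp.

(-0.2300, -0.1700, 0.7714)

k = lx + ly = 0.25 + 0.1 = 0.3500
ω₁+ω₂+ω₃+ω₄ = -11.5000  →  vx = (0.08/4)·-11.5000 = -0.2300
−ω₁+ω₂+ω₃−ω₄ = -8.5000  →  vy = (0.08/4)·-8.5000 = -0.1700
−ω₁+ω₂−ω₃+ω₄ = 13.5000  →  ωz = (0.08/1.4000)·13.5000 = 0.7714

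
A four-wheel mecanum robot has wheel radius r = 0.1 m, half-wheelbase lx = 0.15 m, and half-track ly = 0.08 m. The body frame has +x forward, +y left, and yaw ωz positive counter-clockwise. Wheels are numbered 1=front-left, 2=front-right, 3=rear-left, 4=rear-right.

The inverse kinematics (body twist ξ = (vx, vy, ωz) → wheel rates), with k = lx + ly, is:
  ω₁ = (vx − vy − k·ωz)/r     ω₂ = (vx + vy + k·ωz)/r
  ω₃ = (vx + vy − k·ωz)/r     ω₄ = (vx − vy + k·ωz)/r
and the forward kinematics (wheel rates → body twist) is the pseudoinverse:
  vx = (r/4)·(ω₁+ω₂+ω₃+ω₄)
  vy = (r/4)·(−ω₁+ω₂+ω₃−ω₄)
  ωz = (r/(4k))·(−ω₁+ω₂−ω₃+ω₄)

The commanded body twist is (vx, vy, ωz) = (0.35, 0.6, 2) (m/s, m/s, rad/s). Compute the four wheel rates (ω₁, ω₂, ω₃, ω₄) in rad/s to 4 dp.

k = lx + ly = 0.15 + 0.08 = 0.2300;  k·ωz = 0.2300·2 = 0.4600
ω₁ (FL) = (vx − vy − k·ωz)/r = -0.7100/0.1 = -7.1000
ω₂ (FR) = (vx + vy + k·ωz)/r = 1.4100/0.1 = 14.1000
ω₃ (RL) = (vx + vy − k·ωz)/r = 0.4900/0.1 = 4.9000
ω₄ (RR) = (vx − vy + k·ωz)/r = 0.2100/0.1 = 2.1000

(-7.1000, 14.1000, 4.9000, 2.1000)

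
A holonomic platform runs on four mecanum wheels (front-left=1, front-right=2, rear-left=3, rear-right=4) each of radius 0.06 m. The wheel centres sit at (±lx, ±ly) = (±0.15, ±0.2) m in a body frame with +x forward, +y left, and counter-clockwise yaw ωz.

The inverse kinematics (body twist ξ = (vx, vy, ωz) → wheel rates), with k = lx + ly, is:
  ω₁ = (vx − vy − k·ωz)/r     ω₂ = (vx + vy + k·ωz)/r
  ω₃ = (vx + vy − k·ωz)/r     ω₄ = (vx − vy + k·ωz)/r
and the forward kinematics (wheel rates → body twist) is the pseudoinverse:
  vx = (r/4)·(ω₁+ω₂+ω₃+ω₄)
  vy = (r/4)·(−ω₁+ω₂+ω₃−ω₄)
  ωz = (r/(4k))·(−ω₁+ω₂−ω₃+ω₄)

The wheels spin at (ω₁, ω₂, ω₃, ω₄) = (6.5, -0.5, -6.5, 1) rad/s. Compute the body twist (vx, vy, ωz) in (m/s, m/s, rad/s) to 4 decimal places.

(0.0075, -0.2175, 0.0214)

k = lx + ly = 0.15 + 0.2 = 0.3500
ω₁+ω₂+ω₃+ω₄ = 0.5000  →  vx = (0.06/4)·0.5000 = 0.0075
−ω₁+ω₂+ω₃−ω₄ = -14.5000  →  vy = (0.06/4)·-14.5000 = -0.2175
−ω₁+ω₂−ω₃+ω₄ = 0.5000  →  ωz = (0.06/1.4000)·0.5000 = 0.0214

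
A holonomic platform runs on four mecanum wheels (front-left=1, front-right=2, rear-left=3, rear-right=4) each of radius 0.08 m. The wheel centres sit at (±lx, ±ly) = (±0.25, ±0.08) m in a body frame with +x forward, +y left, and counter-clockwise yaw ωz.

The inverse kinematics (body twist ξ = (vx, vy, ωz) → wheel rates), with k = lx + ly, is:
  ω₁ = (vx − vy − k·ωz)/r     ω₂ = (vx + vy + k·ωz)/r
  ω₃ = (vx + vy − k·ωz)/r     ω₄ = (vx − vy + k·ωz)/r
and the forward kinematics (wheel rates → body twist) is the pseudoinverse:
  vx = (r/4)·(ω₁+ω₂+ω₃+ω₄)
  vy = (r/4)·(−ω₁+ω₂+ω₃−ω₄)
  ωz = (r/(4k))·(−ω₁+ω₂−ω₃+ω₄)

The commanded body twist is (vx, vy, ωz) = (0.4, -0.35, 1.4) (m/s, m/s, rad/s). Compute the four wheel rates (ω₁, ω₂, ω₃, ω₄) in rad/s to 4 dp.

k = lx + ly = 0.25 + 0.08 = 0.3300;  k·ωz = 0.3300·1.4 = 0.4620
ω₁ (FL) = (vx − vy − k·ωz)/r = 0.2880/0.08 = 3.6000
ω₂ (FR) = (vx + vy + k·ωz)/r = 0.5120/0.08 = 6.4000
ω₃ (RL) = (vx + vy − k·ωz)/r = -0.4120/0.08 = -5.1500
ω₄ (RR) = (vx − vy + k·ωz)/r = 1.2120/0.08 = 15.1500

(3.6000, 6.4000, -5.1500, 15.1500)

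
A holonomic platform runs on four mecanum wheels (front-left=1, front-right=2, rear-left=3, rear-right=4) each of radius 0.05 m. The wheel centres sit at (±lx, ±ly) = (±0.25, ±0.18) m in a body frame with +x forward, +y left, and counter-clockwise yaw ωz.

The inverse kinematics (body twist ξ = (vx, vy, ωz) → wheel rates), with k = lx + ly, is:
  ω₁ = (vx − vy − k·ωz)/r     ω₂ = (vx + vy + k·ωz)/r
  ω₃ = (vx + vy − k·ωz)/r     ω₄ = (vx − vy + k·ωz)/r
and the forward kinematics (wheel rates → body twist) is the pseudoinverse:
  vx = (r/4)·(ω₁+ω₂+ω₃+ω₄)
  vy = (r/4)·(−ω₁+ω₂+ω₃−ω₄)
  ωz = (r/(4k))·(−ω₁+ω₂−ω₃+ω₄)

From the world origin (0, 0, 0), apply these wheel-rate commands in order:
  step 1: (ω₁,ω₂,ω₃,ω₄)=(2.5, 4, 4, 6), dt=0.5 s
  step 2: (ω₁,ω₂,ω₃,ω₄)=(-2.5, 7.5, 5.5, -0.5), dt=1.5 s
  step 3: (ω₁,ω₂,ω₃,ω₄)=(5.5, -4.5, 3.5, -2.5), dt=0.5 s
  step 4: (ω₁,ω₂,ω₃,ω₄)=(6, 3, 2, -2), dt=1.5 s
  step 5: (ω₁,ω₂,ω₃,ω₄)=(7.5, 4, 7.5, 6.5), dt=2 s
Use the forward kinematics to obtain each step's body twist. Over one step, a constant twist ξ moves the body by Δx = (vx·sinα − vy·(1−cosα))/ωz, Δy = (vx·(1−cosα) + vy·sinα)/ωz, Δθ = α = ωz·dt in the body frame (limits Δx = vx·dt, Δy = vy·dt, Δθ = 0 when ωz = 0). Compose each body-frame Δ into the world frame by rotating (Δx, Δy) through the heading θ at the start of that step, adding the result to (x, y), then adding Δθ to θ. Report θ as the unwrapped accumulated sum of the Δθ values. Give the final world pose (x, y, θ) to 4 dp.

step 1: ξ=(vx,vy,ωz)=(0.2063, -0.0063, 0.1017), dt=0.5 → body Δ=(0.1032, -0.0005, 0.0509) → world pose (0.1032, -0.0005, 0.0509)
step 2: ξ=(vx,vy,ωz)=(0.1250, 0.2000, 0.1163), dt=1.5 → body Δ=(0.1605, 0.3148, 0.1744) → world pose (0.2474, 0.3220, 0.2253)
step 3: ξ=(vx,vy,ωz)=(0.0250, -0.0500, -0.4651), dt=0.5 → body Δ=(0.0095, -0.0262, -0.2326) → world pose (0.2625, 0.2986, -0.0073)
step 4: ξ=(vx,vy,ωz)=(0.1125, 0.0125, -0.2035), dt=1.5 → body Δ=(0.1690, -0.0071, -0.3052) → world pose (0.4314, 0.2903, -0.3125)
step 5: ξ=(vx,vy,ωz)=(0.3187, -0.0312, -0.1308), dt=2.0 → body Δ=(0.6221, -0.1447, -0.2616) → world pose (0.9789, -0.0387, -0.5741)

(0.9789, -0.0387, -0.5741)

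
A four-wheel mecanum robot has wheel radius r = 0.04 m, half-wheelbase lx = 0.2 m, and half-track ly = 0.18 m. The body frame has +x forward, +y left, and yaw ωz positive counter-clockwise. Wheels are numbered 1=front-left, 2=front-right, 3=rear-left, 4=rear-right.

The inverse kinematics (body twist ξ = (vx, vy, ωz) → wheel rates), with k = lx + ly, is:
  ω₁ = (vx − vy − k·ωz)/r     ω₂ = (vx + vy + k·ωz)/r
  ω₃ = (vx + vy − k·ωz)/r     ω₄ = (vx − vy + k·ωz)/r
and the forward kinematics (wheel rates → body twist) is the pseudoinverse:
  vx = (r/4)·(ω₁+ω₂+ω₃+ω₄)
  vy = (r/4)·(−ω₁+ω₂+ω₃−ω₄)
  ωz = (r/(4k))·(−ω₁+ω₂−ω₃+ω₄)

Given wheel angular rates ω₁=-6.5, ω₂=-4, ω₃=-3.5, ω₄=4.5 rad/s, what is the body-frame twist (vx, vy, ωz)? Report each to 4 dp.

(-0.0950, -0.0550, 0.2763)

k = lx + ly = 0.2 + 0.18 = 0.3800
ω₁+ω₂+ω₃+ω₄ = -9.5000  →  vx = (0.04/4)·-9.5000 = -0.0950
−ω₁+ω₂+ω₃−ω₄ = -5.5000  →  vy = (0.04/4)·-5.5000 = -0.0550
−ω₁+ω₂−ω₃+ω₄ = 10.5000  →  ωz = (0.04/1.5200)·10.5000 = 0.2763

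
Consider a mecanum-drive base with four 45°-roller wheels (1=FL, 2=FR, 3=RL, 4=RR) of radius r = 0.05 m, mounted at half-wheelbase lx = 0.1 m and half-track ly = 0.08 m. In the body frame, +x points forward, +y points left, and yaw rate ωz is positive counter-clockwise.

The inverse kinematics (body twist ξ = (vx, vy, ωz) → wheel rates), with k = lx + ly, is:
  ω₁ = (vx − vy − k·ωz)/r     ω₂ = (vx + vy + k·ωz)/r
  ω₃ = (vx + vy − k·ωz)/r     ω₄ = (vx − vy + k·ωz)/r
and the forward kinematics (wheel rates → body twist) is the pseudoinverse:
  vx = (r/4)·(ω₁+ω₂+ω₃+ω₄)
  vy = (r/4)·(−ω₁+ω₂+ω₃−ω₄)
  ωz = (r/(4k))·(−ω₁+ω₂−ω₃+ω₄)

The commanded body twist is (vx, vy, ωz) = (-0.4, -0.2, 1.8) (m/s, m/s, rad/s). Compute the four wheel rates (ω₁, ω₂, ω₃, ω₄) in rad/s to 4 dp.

(-10.4800, -5.5200, -18.4800, 2.4800)

k = lx + ly = 0.1 + 0.08 = 0.1800;  k·ωz = 0.1800·1.8 = 0.3240
ω₁ (FL) = (vx − vy − k·ωz)/r = -0.5240/0.05 = -10.4800
ω₂ (FR) = (vx + vy + k·ωz)/r = -0.2760/0.05 = -5.5200
ω₃ (RL) = (vx + vy − k·ωz)/r = -0.9240/0.05 = -18.4800
ω₄ (RR) = (vx − vy + k·ωz)/r = 0.1240/0.05 = 2.4800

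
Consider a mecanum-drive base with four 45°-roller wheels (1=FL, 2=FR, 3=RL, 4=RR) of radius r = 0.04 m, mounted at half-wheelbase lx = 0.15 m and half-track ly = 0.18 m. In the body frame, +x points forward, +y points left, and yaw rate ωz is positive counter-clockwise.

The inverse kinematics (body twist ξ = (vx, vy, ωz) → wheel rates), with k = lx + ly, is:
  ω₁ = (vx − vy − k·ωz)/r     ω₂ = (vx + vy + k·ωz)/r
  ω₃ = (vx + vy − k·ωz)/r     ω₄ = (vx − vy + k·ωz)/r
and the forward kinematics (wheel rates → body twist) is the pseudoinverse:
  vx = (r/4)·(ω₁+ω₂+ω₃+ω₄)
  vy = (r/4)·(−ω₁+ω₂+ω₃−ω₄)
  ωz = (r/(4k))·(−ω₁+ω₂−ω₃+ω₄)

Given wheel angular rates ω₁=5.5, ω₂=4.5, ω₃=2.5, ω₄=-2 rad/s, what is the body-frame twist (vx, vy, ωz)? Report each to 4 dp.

(0.1050, 0.0350, -0.1667)

k = lx + ly = 0.15 + 0.18 = 0.3300
ω₁+ω₂+ω₃+ω₄ = 10.5000  →  vx = (0.04/4)·10.5000 = 0.1050
−ω₁+ω₂+ω₃−ω₄ = 3.5000  →  vy = (0.04/4)·3.5000 = 0.0350
−ω₁+ω₂−ω₃+ω₄ = -5.5000  →  ωz = (0.04/1.3200)·-5.5000 = -0.1667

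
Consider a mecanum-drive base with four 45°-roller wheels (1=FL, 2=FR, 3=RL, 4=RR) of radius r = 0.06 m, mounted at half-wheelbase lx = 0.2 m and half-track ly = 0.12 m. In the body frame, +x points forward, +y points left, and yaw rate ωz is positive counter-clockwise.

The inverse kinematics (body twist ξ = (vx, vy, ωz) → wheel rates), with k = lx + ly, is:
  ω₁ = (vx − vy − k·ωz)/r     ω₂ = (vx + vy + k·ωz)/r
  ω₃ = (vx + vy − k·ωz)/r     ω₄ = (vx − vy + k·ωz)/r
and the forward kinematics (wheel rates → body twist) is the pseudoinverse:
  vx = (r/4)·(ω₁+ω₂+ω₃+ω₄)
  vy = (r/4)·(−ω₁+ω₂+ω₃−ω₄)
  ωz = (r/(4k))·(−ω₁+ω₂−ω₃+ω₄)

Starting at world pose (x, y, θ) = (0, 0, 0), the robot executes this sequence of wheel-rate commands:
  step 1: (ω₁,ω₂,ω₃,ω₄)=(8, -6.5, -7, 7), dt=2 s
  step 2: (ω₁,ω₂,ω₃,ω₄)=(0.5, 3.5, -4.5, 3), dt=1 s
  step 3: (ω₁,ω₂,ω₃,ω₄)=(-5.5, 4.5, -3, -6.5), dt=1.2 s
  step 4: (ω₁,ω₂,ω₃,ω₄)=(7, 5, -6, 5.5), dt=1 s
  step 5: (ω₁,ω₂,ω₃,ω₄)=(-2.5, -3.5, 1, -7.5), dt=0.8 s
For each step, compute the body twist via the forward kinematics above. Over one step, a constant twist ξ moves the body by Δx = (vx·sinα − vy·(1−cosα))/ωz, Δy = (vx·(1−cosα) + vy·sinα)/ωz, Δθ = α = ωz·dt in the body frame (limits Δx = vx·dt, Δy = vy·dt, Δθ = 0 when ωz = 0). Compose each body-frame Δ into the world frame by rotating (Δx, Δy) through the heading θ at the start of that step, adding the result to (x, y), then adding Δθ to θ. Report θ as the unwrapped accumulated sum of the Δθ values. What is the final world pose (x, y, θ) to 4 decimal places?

(-0.1089, -0.8737, 0.9000)

step 1: ξ=(vx,vy,ωz)=(0.0225, -0.4275, -0.0234), dt=2.0 → body Δ=(0.0249, -0.8557, -0.0469) → world pose (0.0249, -0.8557, -0.0469)
step 2: ξ=(vx,vy,ωz)=(0.0375, -0.0675, 0.4922), dt=1.0 → body Δ=(0.0523, -0.0558, 0.4922) → world pose (0.0746, -0.9139, 0.4453)
step 3: ξ=(vx,vy,ωz)=(-0.1575, 0.2025, 0.3047), dt=1.2 → body Δ=(-0.2287, 0.2035, 0.3656) → world pose (-0.2195, -0.8288, 0.8109)
step 4: ξ=(vx,vy,ωz)=(0.1725, -0.2025, 0.4453), dt=1.0 → body Δ=(0.2112, -0.1581, 0.4453) → world pose (0.0406, -0.7846, 1.2563)
step 5: ξ=(vx,vy,ωz)=(-0.1875, 0.1125, -0.4453), dt=0.8 → body Δ=(-0.1310, 0.1145, -0.3563) → world pose (-0.1089, -0.8737, 0.9000)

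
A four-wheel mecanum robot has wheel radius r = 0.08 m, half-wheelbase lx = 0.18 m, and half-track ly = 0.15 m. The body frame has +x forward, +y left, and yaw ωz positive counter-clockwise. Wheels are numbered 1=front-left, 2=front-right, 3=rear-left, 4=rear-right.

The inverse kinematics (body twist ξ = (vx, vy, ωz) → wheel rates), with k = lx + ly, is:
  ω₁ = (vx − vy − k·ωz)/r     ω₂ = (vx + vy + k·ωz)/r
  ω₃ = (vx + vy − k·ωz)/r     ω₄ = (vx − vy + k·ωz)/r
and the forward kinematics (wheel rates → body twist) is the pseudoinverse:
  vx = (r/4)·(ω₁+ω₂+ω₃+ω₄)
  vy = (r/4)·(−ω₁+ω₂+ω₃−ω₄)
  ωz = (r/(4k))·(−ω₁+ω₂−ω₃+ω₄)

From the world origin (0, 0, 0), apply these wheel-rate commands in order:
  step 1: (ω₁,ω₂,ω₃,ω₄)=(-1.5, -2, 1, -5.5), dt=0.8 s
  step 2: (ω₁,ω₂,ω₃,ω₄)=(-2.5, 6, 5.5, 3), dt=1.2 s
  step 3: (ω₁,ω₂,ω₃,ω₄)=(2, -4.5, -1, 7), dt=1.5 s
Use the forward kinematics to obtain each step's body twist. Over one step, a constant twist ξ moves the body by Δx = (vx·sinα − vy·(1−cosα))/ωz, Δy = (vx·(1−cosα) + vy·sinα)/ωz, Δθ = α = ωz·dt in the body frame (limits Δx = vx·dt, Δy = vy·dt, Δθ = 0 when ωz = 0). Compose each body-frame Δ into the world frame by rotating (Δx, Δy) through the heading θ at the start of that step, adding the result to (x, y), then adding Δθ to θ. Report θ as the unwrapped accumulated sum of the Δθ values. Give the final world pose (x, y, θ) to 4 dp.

(0.3808, -0.0704, 0.2333)

step 1: ξ=(vx,vy,ωz)=(-0.1600, 0.1200, -0.4242), dt=0.8 → body Δ=(-0.1094, 0.1157, -0.3394) → world pose (-0.1094, 0.1157, -0.3394)
step 2: ξ=(vx,vy,ωz)=(0.2400, 0.2200, 0.3636), dt=1.2 → body Δ=(0.2223, 0.3175, 0.4364) → world pose (0.2059, 0.3411, 0.0970)
step 3: ξ=(vx,vy,ωz)=(0.0700, -0.2900, 0.0909), dt=1.5 → body Δ=(0.1343, -0.4265, 0.1364) → world pose (0.3808, -0.0704, 0.2333)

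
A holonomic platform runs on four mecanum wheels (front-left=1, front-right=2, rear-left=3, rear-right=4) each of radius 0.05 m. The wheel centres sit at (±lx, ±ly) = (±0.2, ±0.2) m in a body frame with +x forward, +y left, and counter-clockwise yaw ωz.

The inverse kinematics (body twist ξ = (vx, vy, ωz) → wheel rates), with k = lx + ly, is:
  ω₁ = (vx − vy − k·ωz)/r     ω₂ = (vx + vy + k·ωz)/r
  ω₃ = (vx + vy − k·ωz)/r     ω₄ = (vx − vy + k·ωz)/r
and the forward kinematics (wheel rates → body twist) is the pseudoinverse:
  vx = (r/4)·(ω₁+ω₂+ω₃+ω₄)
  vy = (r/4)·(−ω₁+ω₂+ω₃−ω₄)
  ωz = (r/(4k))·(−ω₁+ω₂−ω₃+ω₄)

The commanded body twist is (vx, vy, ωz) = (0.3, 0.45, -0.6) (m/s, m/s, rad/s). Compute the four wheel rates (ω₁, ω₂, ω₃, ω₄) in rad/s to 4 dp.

k = lx + ly = 0.2 + 0.2 = 0.4000;  k·ωz = 0.4000·-0.6 = -0.2400
ω₁ (FL) = (vx − vy − k·ωz)/r = 0.0900/0.05 = 1.8000
ω₂ (FR) = (vx + vy + k·ωz)/r = 0.5100/0.05 = 10.2000
ω₃ (RL) = (vx + vy − k·ωz)/r = 0.9900/0.05 = 19.8000
ω₄ (RR) = (vx − vy + k·ωz)/r = -0.3900/0.05 = -7.8000

(1.8000, 10.2000, 19.8000, -7.8000)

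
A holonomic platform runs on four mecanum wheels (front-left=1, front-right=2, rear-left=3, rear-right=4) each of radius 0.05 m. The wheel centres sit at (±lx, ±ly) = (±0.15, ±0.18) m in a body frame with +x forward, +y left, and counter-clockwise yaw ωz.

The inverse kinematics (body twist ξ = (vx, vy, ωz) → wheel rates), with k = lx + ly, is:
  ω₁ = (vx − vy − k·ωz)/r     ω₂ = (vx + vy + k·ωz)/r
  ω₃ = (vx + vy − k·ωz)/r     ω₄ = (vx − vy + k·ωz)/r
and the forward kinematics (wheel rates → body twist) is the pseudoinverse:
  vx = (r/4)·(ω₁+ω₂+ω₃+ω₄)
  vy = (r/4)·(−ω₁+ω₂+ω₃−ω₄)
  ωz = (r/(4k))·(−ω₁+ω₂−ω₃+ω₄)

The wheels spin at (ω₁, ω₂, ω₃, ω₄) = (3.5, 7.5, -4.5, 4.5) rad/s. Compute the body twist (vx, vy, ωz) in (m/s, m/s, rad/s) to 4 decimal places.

k = lx + ly = 0.15 + 0.18 = 0.3300
ω₁+ω₂+ω₃+ω₄ = 11.0000  →  vx = (0.05/4)·11.0000 = 0.1375
−ω₁+ω₂+ω₃−ω₄ = -5.0000  →  vy = (0.05/4)·-5.0000 = -0.0625
−ω₁+ω₂−ω₃+ω₄ = 13.0000  →  ωz = (0.05/1.3200)·13.0000 = 0.4924

(0.1375, -0.0625, 0.4924)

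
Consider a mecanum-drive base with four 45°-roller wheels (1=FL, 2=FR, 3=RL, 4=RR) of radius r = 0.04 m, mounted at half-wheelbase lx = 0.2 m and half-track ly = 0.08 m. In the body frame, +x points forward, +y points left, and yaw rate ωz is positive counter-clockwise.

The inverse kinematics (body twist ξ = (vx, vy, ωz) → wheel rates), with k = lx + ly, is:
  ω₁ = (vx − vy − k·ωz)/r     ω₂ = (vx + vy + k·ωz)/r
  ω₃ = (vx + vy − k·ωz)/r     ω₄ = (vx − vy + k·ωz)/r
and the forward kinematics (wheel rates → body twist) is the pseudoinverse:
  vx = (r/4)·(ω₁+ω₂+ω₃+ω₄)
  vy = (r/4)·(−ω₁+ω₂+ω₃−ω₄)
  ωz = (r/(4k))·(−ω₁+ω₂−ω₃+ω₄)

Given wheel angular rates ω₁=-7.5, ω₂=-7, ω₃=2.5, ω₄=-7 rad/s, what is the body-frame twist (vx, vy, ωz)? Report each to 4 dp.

k = lx + ly = 0.2 + 0.08 = 0.2800
ω₁+ω₂+ω₃+ω₄ = -19.0000  →  vx = (0.04/4)·-19.0000 = -0.1900
−ω₁+ω₂+ω₃−ω₄ = 10.0000  →  vy = (0.04/4)·10.0000 = 0.1000
−ω₁+ω₂−ω₃+ω₄ = -9.0000  →  ωz = (0.04/1.1200)·-9.0000 = -0.3214

(-0.1900, 0.1000, -0.3214)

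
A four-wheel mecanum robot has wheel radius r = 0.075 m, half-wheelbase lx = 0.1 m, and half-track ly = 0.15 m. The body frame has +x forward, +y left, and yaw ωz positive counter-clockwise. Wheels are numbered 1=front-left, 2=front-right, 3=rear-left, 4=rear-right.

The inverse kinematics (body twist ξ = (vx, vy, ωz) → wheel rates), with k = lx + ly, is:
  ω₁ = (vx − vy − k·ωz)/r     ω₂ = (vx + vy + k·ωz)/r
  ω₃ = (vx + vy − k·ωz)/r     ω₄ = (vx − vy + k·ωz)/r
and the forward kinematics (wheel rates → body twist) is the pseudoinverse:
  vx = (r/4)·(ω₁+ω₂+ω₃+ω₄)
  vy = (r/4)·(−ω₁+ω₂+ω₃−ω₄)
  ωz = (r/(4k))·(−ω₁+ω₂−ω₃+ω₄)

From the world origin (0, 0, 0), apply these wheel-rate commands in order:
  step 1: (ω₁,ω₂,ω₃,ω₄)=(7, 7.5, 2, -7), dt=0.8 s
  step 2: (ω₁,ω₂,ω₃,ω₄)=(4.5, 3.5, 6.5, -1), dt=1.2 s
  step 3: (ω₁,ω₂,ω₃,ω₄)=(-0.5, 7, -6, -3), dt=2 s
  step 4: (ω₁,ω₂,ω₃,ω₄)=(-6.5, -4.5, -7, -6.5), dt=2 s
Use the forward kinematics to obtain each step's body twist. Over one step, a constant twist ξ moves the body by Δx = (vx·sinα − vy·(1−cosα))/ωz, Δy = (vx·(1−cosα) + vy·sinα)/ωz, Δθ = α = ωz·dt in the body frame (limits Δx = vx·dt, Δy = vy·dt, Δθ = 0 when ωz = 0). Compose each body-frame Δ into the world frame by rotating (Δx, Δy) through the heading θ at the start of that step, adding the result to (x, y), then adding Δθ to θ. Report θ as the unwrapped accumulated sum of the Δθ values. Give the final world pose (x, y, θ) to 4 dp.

(-0.3675, -0.2452, 0.6750)

step 1: ξ=(vx,vy,ωz)=(0.1781, 0.1781, -0.6375), dt=0.8 → body Δ=(0.1720, 0.1008, -0.5100) → world pose (0.1720, 0.1008, -0.5100)
step 2: ξ=(vx,vy,ωz)=(0.2531, 0.1219, -0.6375), dt=1.2 → body Δ=(0.3282, 0.0218, -0.7650) → world pose (0.4691, -0.0404, -1.2750)
step 3: ξ=(vx,vy,ωz)=(-0.0469, 0.0844, 0.7875), dt=2.0 → body Δ=(-0.1671, 0.0474, 1.5750) → world pose (0.4657, 0.1333, 0.3000)
step 4: ξ=(vx,vy,ωz)=(-0.4594, 0.0281, 0.1875), dt=2.0 → body Δ=(-0.9078, -0.1153, 0.3750) → world pose (-0.3675, -0.2452, 0.6750)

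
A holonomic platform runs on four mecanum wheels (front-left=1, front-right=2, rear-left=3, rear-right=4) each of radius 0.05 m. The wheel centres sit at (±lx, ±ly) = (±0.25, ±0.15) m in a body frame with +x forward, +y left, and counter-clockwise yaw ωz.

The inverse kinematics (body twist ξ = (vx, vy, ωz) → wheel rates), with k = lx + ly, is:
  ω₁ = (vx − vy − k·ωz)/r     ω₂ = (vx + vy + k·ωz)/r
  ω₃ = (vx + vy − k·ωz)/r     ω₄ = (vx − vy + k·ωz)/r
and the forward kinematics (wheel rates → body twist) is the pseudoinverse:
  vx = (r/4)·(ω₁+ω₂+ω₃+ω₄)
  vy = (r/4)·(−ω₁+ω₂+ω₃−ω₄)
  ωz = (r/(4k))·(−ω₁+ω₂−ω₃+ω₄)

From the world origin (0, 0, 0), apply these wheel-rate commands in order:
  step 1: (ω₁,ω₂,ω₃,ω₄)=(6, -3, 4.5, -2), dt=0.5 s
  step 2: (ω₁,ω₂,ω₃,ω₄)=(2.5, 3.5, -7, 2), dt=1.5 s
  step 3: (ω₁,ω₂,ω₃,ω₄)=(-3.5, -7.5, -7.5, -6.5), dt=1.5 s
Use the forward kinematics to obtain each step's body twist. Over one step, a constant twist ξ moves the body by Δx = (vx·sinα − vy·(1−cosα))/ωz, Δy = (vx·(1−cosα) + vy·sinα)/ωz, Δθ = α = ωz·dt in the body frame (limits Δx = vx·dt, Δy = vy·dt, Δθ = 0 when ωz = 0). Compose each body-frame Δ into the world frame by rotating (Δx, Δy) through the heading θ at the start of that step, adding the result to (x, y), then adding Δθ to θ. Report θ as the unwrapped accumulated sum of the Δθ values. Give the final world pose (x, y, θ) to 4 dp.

step 1: ξ=(vx,vy,ωz)=(0.0688, -0.0313, -0.4844), dt=0.5 → body Δ=(0.0322, -0.0196, -0.2422) → world pose (0.0322, -0.0196, -0.2422)
step 2: ξ=(vx,vy,ωz)=(0.0125, -0.1000, 0.3125), dt=1.5 → body Δ=(0.0526, -0.1403, 0.4688) → world pose (0.0496, -0.1684, 0.2266)
step 3: ξ=(vx,vy,ωz)=(-0.3125, -0.0625, -0.0938), dt=1.5 → body Δ=(-0.4738, -0.0605, -0.1406) → world pose (-0.3985, -0.3338, 0.0859)

(-0.3985, -0.3338, 0.0859)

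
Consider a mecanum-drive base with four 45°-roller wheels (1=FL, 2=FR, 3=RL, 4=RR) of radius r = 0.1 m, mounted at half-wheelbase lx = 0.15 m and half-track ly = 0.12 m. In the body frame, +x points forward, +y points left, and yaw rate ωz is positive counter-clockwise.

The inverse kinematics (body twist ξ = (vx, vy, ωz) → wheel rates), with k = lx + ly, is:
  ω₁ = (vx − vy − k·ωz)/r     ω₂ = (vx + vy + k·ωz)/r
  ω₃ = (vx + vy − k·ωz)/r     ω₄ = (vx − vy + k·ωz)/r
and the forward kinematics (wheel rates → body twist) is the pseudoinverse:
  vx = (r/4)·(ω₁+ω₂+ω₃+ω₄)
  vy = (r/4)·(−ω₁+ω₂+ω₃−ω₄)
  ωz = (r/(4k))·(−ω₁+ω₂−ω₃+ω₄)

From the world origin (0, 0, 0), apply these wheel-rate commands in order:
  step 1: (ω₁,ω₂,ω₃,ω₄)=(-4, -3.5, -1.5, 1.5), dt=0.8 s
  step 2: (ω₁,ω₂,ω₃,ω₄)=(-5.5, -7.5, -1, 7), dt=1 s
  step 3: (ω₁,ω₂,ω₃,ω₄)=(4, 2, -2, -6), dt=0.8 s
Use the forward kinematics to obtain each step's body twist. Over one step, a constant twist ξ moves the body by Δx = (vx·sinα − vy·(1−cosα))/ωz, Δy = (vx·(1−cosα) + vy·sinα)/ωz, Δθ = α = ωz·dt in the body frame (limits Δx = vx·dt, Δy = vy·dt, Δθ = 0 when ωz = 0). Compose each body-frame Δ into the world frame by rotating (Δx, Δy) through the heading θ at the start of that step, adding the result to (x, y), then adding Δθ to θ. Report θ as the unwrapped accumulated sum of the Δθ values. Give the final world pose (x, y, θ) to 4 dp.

(-0.2191, -0.3585, 0.3704)

step 1: ξ=(vx,vy,ωz)=(-0.1875, -0.0625, 0.3241), dt=0.8 → body Δ=(-0.1419, -0.0688, 0.2593) → world pose (-0.1419, -0.0688, 0.2593)
step 2: ξ=(vx,vy,ωz)=(-0.1750, -0.2500, 0.5556), dt=1.0 → body Δ=(-0.0985, -0.2847, 0.5556) → world pose (-0.1641, -0.3692, 0.8148)
step 3: ξ=(vx,vy,ωz)=(-0.0500, 0.0500, -0.5556), dt=0.8 → body Δ=(-0.0300, 0.0474, -0.4444) → world pose (-0.2191, -0.3585, 0.3704)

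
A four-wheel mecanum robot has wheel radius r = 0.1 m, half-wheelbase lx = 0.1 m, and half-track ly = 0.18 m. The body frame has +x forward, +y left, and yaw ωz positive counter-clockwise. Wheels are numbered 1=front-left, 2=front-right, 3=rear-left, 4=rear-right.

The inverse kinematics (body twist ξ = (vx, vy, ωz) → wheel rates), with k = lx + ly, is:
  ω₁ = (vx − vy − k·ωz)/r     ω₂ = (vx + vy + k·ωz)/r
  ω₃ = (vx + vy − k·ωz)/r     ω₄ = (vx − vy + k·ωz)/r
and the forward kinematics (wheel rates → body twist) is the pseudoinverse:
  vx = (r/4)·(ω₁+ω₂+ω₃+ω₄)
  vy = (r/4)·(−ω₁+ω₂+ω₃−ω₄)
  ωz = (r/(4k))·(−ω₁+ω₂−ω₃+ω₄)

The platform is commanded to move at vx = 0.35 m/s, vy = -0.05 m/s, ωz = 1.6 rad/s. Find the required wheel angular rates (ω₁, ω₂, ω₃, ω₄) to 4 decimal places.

k = lx + ly = 0.1 + 0.18 = 0.2800;  k·ωz = 0.2800·1.6 = 0.4480
ω₁ (FL) = (vx − vy − k·ωz)/r = -0.0480/0.1 = -0.4800
ω₂ (FR) = (vx + vy + k·ωz)/r = 0.7480/0.1 = 7.4800
ω₃ (RL) = (vx + vy − k·ωz)/r = -0.1480/0.1 = -1.4800
ω₄ (RR) = (vx − vy + k·ωz)/r = 0.8480/0.1 = 8.4800

(-0.4800, 7.4800, -1.4800, 8.4800)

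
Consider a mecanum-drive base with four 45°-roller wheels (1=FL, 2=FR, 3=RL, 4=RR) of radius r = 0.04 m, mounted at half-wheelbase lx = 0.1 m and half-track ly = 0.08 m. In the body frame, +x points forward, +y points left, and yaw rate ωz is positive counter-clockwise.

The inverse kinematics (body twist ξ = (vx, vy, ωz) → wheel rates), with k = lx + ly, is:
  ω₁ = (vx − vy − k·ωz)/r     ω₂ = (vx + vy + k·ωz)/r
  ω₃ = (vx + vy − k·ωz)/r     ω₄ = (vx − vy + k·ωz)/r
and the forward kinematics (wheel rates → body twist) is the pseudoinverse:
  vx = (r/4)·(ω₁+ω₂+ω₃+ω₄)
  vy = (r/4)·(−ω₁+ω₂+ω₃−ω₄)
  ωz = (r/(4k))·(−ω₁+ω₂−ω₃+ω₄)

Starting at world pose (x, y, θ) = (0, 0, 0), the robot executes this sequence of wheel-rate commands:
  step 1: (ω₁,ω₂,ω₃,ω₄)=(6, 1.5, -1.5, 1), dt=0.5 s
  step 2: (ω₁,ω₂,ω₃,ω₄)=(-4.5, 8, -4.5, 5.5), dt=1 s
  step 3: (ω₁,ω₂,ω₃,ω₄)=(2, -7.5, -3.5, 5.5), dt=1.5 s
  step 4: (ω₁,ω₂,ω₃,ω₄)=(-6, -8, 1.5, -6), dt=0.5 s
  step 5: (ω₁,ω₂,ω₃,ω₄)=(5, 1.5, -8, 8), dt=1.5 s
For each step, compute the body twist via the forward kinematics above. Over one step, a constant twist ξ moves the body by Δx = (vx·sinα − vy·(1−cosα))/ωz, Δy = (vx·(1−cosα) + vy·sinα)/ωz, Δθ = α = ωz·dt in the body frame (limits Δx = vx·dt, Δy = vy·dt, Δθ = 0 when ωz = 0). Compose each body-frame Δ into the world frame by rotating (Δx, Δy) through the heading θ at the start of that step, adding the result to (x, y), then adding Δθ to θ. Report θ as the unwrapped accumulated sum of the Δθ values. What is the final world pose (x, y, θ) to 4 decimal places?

step 1: ξ=(vx,vy,ωz)=(0.0700, -0.0700, -0.1111), dt=0.5 → body Δ=(0.0340, -0.0360, -0.0556) → world pose (0.0340, -0.0360, -0.0556)
step 2: ξ=(vx,vy,ωz)=(0.0450, 0.0250, 1.2500), dt=1.0 → body Δ=(0.0205, 0.0436, 1.2500) → world pose (0.0569, 0.0065, 1.1944)
step 3: ξ=(vx,vy,ωz)=(-0.0350, -0.1850, -0.0278), dt=1.5 → body Δ=(-0.0583, -0.2763, -0.0417) → world pose (0.2924, -0.1493, 1.1528)
step 4: ξ=(vx,vy,ωz)=(-0.1850, 0.0550, -0.5278), dt=0.5 → body Δ=(-0.0878, 0.0393, -0.2639) → world pose (0.2209, -0.2136, 0.8889)
step 5: ξ=(vx,vy,ωz)=(0.0650, -0.1950, 0.6944), dt=1.5 → body Δ=(0.2199, -0.1960, 1.0417) → world pose (0.5116, -0.1664, 1.9306)

(0.5116, -0.1664, 1.9306)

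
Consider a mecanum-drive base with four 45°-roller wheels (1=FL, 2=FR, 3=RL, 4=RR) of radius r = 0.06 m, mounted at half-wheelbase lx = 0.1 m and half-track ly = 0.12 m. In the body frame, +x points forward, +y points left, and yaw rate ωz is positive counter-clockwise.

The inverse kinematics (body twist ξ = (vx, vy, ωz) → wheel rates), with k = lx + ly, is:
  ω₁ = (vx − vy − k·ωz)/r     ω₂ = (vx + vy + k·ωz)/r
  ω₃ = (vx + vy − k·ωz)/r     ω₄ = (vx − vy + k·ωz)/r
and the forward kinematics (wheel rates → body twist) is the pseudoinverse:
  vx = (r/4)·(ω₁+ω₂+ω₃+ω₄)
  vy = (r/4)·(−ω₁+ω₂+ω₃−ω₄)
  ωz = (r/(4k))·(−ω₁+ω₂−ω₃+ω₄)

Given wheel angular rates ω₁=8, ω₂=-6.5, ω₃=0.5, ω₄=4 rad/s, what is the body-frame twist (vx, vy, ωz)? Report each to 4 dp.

(0.0900, -0.2700, -0.7500)

k = lx + ly = 0.1 + 0.12 = 0.2200
ω₁+ω₂+ω₃+ω₄ = 6.0000  →  vx = (0.06/4)·6.0000 = 0.0900
−ω₁+ω₂+ω₃−ω₄ = -18.0000  →  vy = (0.06/4)·-18.0000 = -0.2700
−ω₁+ω₂−ω₃+ω₄ = -11.0000  →  ωz = (0.06/0.8800)·-11.0000 = -0.7500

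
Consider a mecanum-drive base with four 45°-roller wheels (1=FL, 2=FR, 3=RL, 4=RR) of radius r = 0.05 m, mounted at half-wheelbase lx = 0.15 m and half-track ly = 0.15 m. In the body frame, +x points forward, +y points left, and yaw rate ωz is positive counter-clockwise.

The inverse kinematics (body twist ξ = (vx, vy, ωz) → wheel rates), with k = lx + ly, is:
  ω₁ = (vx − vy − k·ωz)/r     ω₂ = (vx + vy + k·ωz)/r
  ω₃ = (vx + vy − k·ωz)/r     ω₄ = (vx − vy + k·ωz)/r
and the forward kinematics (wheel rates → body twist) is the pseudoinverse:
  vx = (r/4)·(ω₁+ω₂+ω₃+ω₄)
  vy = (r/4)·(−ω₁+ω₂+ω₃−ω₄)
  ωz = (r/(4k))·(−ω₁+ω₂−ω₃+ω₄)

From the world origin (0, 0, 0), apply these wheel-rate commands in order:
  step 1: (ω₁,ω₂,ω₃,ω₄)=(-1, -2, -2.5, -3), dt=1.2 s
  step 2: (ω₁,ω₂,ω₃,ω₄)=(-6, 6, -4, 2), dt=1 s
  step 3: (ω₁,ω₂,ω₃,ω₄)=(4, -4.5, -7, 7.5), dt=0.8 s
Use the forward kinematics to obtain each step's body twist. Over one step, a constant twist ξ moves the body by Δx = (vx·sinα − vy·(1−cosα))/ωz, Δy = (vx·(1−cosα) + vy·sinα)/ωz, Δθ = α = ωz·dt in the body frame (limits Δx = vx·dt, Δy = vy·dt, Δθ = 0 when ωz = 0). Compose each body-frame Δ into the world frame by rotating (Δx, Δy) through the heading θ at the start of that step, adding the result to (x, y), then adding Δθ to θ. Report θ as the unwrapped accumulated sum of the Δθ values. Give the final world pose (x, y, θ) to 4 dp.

step 1: ξ=(vx,vy,ωz)=(-0.1063, -0.0062, -0.0625), dt=1.2 → body Δ=(-0.1277, -0.0027, -0.0750) → world pose (-0.1277, -0.0027, -0.0750)
step 2: ξ=(vx,vy,ωz)=(-0.0250, 0.0750, 0.7500), dt=1.0 → body Δ=(-0.0496, 0.0592, 0.7500) → world pose (-0.1726, 0.0601, 0.6750)
step 3: ξ=(vx,vy,ωz)=(0.0000, -0.2875, 0.2500), dt=0.8 → body Δ=(0.0229, -0.2285, 0.2000) → world pose (-0.0120, -0.1040, 0.8750)

(-0.0120, -0.1040, 0.8750)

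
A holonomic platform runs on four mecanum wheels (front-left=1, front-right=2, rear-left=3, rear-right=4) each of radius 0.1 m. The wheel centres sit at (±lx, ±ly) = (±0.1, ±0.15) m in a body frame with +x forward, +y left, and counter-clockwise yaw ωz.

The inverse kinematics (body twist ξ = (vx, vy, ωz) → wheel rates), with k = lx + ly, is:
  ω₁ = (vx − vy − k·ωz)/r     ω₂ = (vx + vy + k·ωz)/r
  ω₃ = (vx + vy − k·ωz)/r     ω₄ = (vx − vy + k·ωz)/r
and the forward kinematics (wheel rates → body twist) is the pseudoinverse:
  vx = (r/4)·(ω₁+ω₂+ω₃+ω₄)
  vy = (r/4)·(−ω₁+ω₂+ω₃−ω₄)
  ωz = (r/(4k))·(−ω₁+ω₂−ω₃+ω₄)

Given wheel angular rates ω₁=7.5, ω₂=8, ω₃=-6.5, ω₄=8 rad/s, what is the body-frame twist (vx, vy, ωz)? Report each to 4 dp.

(0.4250, -0.3500, 1.5000)

k = lx + ly = 0.1 + 0.15 = 0.2500
ω₁+ω₂+ω₃+ω₄ = 17.0000  →  vx = (0.1/4)·17.0000 = 0.4250
−ω₁+ω₂+ω₃−ω₄ = -14.0000  →  vy = (0.1/4)·-14.0000 = -0.3500
−ω₁+ω₂−ω₃+ω₄ = 15.0000  →  ωz = (0.1/1.0000)·15.0000 = 1.5000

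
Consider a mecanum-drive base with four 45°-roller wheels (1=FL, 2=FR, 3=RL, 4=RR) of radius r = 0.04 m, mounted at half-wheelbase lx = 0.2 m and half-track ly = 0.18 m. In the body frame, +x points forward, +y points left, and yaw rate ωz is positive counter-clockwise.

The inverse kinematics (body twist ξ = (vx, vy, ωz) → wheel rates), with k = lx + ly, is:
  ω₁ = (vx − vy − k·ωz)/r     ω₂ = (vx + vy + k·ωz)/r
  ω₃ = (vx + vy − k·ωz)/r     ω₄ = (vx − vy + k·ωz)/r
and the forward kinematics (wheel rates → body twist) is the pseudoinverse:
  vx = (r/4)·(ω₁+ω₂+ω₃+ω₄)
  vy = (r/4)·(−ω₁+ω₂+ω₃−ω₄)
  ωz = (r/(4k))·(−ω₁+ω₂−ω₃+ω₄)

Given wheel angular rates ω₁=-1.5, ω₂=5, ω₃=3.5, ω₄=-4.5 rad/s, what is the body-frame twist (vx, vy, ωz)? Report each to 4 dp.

(0.0250, 0.1450, -0.0395)

k = lx + ly = 0.2 + 0.18 = 0.3800
ω₁+ω₂+ω₃+ω₄ = 2.5000  →  vx = (0.04/4)·2.5000 = 0.0250
−ω₁+ω₂+ω₃−ω₄ = 14.5000  →  vy = (0.04/4)·14.5000 = 0.1450
−ω₁+ω₂−ω₃+ω₄ = -1.5000  →  ωz = (0.04/1.5200)·-1.5000 = -0.0395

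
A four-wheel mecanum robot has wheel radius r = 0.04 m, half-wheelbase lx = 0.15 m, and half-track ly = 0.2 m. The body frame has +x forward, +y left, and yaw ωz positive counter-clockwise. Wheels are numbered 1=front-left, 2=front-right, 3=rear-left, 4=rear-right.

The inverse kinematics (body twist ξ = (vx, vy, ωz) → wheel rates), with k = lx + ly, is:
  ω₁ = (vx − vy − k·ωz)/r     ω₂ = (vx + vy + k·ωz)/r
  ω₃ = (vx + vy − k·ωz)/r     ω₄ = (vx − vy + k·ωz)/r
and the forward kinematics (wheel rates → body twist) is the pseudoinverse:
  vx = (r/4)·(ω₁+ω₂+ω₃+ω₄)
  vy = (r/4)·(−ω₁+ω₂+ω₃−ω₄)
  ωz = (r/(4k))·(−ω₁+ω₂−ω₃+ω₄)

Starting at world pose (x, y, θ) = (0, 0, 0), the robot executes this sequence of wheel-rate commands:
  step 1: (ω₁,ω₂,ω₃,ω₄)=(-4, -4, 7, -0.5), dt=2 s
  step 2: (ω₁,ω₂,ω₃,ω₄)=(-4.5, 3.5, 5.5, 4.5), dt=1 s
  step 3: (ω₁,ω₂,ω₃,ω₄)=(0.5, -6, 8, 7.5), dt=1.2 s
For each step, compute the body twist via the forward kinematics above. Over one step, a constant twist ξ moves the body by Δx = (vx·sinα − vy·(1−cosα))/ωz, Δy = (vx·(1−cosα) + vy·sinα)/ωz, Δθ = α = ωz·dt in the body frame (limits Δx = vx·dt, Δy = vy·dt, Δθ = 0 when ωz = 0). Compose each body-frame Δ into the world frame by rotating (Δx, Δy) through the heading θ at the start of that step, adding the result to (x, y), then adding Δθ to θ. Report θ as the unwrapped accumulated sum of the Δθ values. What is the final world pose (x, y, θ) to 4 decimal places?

step 1: ξ=(vx,vy,ωz)=(-0.0150, 0.0750, -0.2143), dt=2.0 → body Δ=(0.0026, 0.1518, -0.4286) → world pose (0.0026, 0.1518, -0.4286)
step 2: ξ=(vx,vy,ωz)=(0.0900, 0.0900, 0.2000), dt=1.0 → body Δ=(0.0804, 0.0984, 0.2000) → world pose (0.1166, 0.2078, -0.2286)
step 3: ξ=(vx,vy,ωz)=(0.1000, -0.0600, -0.2000), dt=1.2 → body Δ=(0.1103, -0.0856, -0.2400) → world pose (0.2046, 0.0994, -0.4686)

(0.2046, 0.0994, -0.4686)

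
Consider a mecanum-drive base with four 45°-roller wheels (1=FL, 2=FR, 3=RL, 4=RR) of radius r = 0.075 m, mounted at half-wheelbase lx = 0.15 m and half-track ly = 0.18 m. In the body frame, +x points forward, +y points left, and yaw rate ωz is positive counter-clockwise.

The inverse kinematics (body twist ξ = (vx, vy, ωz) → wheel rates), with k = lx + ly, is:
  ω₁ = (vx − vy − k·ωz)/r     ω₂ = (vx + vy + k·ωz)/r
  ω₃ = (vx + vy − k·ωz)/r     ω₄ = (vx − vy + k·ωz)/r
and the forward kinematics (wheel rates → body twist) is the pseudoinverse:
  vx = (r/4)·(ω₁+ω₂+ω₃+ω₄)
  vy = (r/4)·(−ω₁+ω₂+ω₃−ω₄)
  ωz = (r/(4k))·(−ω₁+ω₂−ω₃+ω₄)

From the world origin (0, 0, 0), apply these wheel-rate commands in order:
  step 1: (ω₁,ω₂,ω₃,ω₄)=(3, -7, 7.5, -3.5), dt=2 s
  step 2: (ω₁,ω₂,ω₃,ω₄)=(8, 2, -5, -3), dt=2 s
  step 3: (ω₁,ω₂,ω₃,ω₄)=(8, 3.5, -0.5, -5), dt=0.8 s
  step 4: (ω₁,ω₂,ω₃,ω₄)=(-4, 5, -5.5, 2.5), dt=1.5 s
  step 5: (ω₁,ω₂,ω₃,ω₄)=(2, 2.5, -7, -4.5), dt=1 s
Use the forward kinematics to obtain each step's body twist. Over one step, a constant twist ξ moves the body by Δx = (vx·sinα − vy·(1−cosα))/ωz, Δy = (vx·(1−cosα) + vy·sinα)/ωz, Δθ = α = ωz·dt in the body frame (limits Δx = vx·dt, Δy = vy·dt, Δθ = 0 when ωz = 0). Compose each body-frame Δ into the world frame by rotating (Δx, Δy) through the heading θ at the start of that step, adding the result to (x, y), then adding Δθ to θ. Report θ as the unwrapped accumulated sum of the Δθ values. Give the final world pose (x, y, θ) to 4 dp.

(-0.2371, 0.3655, -1.6307)

step 1: ξ=(vx,vy,ωz)=(0.0000, 0.0188, -1.1932), dt=2.0 → body Δ=(0.0272, 0.0108, -2.3864) → world pose (0.0272, 0.0108, -2.3864)
step 2: ξ=(vx,vy,ωz)=(0.0375, -0.1500, -0.2273), dt=2.0 → body Δ=(0.0054, -0.3065, -0.4545) → world pose (-0.1869, 0.2302, -2.8409)
step 3: ξ=(vx,vy,ωz)=(0.1125, 0.0000, -0.5114), dt=0.8 → body Δ=(0.0875, -0.0182, -0.4091) → world pose (-0.2759, 0.2217, -3.2500)
step 4: ξ=(vx,vy,ωz)=(-0.0375, 0.0188, 0.9659), dt=1.5 → body Δ=(-0.0556, -0.0148, 1.4489) → world pose (-0.2190, 0.2304, -1.8011)
step 5: ξ=(vx,vy,ωz)=(-0.1313, -0.0375, 0.1705), dt=1.0 → body Δ=(-0.1274, -0.0485, 0.1705) → world pose (-0.2371, 0.3655, -1.6307)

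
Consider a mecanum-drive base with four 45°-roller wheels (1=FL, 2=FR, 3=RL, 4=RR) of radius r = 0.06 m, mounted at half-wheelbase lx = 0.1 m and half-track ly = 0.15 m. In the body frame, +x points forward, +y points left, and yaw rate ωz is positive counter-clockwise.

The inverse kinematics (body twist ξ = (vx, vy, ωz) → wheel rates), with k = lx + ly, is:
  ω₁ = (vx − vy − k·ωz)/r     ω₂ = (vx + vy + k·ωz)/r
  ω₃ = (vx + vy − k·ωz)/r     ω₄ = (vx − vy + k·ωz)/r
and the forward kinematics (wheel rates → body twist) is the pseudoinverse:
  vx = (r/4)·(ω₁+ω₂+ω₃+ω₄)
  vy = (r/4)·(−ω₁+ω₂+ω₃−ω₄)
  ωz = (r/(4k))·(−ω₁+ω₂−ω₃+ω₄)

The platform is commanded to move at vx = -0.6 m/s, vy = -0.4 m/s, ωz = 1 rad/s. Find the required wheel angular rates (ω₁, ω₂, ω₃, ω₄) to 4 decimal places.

k = lx + ly = 0.1 + 0.15 = 0.2500;  k·ωz = 0.2500·1 = 0.2500
ω₁ (FL) = (vx − vy − k·ωz)/r = -0.4500/0.06 = -7.5000
ω₂ (FR) = (vx + vy + k·ωz)/r = -0.7500/0.06 = -12.5000
ω₃ (RL) = (vx + vy − k·ωz)/r = -1.2500/0.06 = -20.8333
ω₄ (RR) = (vx − vy + k·ωz)/r = 0.0500/0.06 = 0.8333

(-7.5000, -12.5000, -20.8333, 0.8333)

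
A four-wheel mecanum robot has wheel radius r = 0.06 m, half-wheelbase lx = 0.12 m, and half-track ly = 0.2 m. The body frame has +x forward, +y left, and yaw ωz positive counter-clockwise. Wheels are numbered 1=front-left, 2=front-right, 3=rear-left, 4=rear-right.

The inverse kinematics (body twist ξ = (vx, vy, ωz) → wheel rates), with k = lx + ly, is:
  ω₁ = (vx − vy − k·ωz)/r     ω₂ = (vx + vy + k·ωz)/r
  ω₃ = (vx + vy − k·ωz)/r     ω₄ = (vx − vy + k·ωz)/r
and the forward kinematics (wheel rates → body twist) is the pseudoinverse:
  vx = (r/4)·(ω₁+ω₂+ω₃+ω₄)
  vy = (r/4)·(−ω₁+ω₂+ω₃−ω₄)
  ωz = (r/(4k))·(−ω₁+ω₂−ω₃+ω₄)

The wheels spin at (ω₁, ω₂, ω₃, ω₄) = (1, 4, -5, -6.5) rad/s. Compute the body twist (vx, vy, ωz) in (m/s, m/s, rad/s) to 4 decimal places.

(-0.0975, 0.0675, 0.0703)

k = lx + ly = 0.12 + 0.2 = 0.3200
ω₁+ω₂+ω₃+ω₄ = -6.5000  →  vx = (0.06/4)·-6.5000 = -0.0975
−ω₁+ω₂+ω₃−ω₄ = 4.5000  →  vy = (0.06/4)·4.5000 = 0.0675
−ω₁+ω₂−ω₃+ω₄ = 1.5000  →  ωz = (0.06/1.2800)·1.5000 = 0.0703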